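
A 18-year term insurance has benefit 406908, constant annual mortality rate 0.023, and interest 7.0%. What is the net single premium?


NSP = benefit * sum_{k=0}^{n-1} k_p_x * q * v^(k+1)
With constant q=0.023, v=0.934579
Sum = 0.199179
NSP = 406908 * 0.199179
= 81047.6342


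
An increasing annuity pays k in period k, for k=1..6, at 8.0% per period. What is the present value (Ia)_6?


(Ia)_n = sum_{k=1}^{n} k * v^k, v = 1/(1+i)
v = 0.925926
Sum computed term by term:
(Ia)_6 = 15.1462


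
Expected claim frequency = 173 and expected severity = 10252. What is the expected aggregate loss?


E[S] = E[N] * E[X]
= 173 * 10252
= 1.7736e+06


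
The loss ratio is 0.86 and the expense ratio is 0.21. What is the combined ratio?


Combined ratio = loss ratio + expense ratio
= 0.86 + 0.21
= 1.07


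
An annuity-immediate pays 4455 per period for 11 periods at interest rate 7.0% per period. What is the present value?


PV = PMT * (1 - (1+i)^(-n)) / i
= 4455 * (1 - (1+0.07)^(-11)) / 0.07
= 4455 * (1 - 0.475093) / 0.07
= 4455 * 7.498674
= 33406.5942


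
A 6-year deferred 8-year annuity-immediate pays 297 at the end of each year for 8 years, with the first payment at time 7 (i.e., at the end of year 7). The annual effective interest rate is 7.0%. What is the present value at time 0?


PV at time 6 of the 8-year annuity-immediate:
a_n = 297 * (1-(1+0.07)^(-8))/0.07 = 1773.4757
Discount back 6 years to time 0:
PV = 1773.4757 * (1+0.07)^(-6)
= 1773.4757 * 0.666342
= 1181.7417


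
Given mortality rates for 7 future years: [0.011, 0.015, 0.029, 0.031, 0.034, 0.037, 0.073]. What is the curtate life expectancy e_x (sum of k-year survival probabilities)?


e_x = sum_{k=1}^{n} k_p_x
k_p_x values:
  1_p_x = 0.989
  2_p_x = 0.974165
  3_p_x = 0.945914
  4_p_x = 0.916591
  5_p_x = 0.885427
  6_p_x = 0.852666
  7_p_x = 0.790421
e_x = 6.3542


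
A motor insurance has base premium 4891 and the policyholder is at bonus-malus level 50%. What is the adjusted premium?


adjusted = base * BM_level / 100
= 4891 * 50 / 100
= 4891 * 0.5
= 2445.5


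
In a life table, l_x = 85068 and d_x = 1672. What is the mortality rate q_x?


q_x = d_x / l_x
= 1672 / 85068
= 0.0197


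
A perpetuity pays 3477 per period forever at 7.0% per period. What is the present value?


PV = PMT / i
= 3477 / 0.07
= 49671.4286


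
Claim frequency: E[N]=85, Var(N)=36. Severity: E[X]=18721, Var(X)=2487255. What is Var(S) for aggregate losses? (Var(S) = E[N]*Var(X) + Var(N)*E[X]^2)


Var(S) = E[N]*Var(X) + Var(N)*E[X]^2
= 85*2487255 + 36*18721^2
= 211416675 + 12617130276
= 1.2829e+10


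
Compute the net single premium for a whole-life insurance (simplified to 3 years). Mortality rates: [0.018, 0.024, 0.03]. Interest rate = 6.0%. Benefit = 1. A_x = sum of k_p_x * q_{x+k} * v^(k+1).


v = 0.943396
Year 0: k_p_x=1.0, q=0.018, term=0.016981
Year 1: k_p_x=0.982, q=0.024, term=0.020975
Year 2: k_p_x=0.958432, q=0.03, term=0.024142
A_x = 0.0621


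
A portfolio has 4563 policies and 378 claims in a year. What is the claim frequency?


frequency = claims / policies
= 378 / 4563
= 0.0828


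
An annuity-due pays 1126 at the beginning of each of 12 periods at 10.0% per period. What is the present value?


PV_due = PMT * (1-(1+i)^(-n))/i * (1+i)
PV_immediate = 7672.217
PV_due = 7672.217 * 1.1
= 8439.4387


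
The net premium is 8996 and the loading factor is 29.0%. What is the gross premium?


Gross = net * (1 + loading)
= 8996 * (1 + 0.29)
= 8996 * 1.29
= 11604.84


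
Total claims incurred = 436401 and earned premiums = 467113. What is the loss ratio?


Loss ratio = claims / premiums
= 436401 / 467113
= 0.9343


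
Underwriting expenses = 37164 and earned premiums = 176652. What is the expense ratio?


Expense ratio = expenses / premiums
= 37164 / 176652
= 0.2104


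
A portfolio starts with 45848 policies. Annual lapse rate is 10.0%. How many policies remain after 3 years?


remaining = initial * (1 - lapse)^years
= 45848 * (1 - 0.1)^3
= 45848 * 0.729
= 33423.192


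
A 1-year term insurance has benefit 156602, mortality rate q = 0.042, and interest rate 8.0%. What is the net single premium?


NSP = benefit * q * v
v = 1/(1+i) = 0.925926
NSP = 156602 * 0.042 * 0.925926
= 6090.0778


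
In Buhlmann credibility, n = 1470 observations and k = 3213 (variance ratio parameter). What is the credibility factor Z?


Z = n / (n + k)
= 1470 / (1470 + 3213)
= 1470 / 4683
= 0.3139


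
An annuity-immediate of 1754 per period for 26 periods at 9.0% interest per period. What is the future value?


FV = PMT * ((1+i)^n - 1) / i
= 1754 * ((1.09)^26 - 1) / 0.09
= 1754 * (9.399158 - 1) / 0.09
= 163690.2555


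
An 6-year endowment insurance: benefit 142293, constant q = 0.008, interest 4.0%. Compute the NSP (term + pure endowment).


Term component = 5854.6434
Pure endowment = 6_p_x * v^6 * benefit = 0.95295 * 0.790315 * 142293 = 107165.1393
NSP = 113019.7828


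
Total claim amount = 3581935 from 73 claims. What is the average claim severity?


severity = total / number
= 3581935 / 73
= 49067.6027


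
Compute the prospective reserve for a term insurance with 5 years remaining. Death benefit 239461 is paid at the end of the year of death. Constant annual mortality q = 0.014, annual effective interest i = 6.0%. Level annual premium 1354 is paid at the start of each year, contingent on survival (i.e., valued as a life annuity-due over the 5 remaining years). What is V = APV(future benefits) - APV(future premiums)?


v = 1/(1+i) = 0.943396
APV(future benefits) per unit = sum_{k=0}^{4} k_p_x * q * v^(k+1) = 0.057439
APV(future benefits) = 239461 * 0.057439 = 13754.3774
Life annuity-due factor ä_{x:5} = sum_{k=0}^{4} k_p_x * v^k = 4.348946
APV(future premiums) = 1354 * 4.348946 = 5888.4723
V = 13754.3774 - 5888.4723
= 7865.905


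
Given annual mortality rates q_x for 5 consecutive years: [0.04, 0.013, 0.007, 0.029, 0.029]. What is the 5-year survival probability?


p_k = 1 - q_k for each year
Survival = product of (1 - q_k)
= 0.96 * 0.987 * 0.993 * 0.971 * 0.971
= 0.8871


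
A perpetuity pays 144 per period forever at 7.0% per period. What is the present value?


PV = PMT / i
= 144 / 0.07
= 2057.1429


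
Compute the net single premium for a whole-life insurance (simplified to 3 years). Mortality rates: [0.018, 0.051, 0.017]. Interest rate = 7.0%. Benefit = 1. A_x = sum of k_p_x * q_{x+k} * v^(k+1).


v = 0.934579
Year 0: k_p_x=1.0, q=0.018, term=0.016822
Year 1: k_p_x=0.982, q=0.051, term=0.043744
Year 2: k_p_x=0.931918, q=0.017, term=0.012932
A_x = 0.0735


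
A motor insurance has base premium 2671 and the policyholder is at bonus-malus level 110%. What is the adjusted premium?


adjusted = base * BM_level / 100
= 2671 * 110 / 100
= 2671 * 1.1
= 2938.1


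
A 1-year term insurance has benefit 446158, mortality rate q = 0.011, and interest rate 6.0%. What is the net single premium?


NSP = benefit * q * v
v = 1/(1+i) = 0.943396
NSP = 446158 * 0.011 * 0.943396
= 4629.9415


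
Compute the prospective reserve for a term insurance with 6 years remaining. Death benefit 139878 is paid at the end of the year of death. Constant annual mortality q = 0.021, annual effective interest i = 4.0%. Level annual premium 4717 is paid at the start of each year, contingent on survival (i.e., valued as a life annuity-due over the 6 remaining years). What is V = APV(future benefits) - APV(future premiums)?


v = 1/(1+i) = 0.961538
APV(future benefits) per unit = sum_{k=0}^{5} k_p_x * q * v^(k+1) = 0.104718
APV(future benefits) = 139878 * 0.104718 = 14647.7643
Life annuity-due factor ä_{x:6} = sum_{k=0}^{5} k_p_x * v^k = 5.186041
APV(future premiums) = 4717 * 5.186041 = 24462.5569
V = 14647.7643 - 24462.5569
= -9814.7926


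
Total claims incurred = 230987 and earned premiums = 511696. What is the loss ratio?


Loss ratio = claims / premiums
= 230987 / 511696
= 0.4514


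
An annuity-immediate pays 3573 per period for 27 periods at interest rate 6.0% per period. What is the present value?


PV = PMT * (1 - (1+i)^(-n)) / i
= 3573 * (1 - (1+0.06)^(-27)) / 0.06
= 3573 * (1 - 0.207368) / 0.06
= 3573 * 13.210534
= 47201.2385


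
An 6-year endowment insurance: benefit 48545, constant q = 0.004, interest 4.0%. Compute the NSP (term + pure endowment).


Term component = 1008.2547
Pure endowment = 6_p_x * v^6 * benefit = 0.976239 * 0.790315 * 48545 = 37454.1978
NSP = 38462.4526


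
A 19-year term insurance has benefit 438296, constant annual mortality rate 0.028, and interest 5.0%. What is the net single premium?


NSP = benefit * sum_{k=0}^{n-1} k_p_x * q * v^(k+1)
With constant q=0.028, v=0.952381
Sum = 0.276156
NSP = 438296 * 0.276156
= 121038.1405


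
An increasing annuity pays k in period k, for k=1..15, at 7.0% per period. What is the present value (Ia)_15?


(Ia)_n = sum_{k=1}^{n} k * v^k, v = 1/(1+i)
v = 0.934579
Sum computed term by term:
(Ia)_15 = 61.554


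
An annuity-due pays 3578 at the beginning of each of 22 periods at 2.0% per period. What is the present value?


PV_due = PMT * (1-(1+i)^(-n))/i * (1+i)
PV_immediate = 63180.4965
PV_due = 63180.4965 * 1.02
= 64444.1064


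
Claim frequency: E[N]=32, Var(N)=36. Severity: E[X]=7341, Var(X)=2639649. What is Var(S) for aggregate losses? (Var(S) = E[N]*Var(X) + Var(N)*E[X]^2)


Var(S) = E[N]*Var(X) + Var(N)*E[X]^2
= 32*2639649 + 36*7341^2
= 84468768 + 1940050116
= 2.0245e+09


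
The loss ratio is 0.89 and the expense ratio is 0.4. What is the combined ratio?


Combined ratio = loss ratio + expense ratio
= 0.89 + 0.4
= 1.29


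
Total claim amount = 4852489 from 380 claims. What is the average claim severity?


severity = total / number
= 4852489 / 380
= 12769.7079


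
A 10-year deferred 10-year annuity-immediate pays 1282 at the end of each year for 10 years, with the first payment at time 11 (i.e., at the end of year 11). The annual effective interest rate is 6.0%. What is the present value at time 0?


PV at time 10 of the 10-year annuity-immediate:
a_n = 1282 * (1-(1+0.06)^(-10))/0.06 = 9435.6316
Discount back 10 years to time 0:
PV = 9435.6316 * (1+0.06)^(-10)
= 9435.6316 * 0.558395
= 5268.8074


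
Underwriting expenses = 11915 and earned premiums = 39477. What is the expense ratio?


Expense ratio = expenses / premiums
= 11915 / 39477
= 0.3018


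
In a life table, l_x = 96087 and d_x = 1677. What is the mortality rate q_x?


q_x = d_x / l_x
= 1677 / 96087
= 0.0175


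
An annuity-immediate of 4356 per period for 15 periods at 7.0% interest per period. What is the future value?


FV = PMT * ((1+i)^n - 1) / i
= 4356 * ((1.07)^15 - 1) / 0.07
= 4356 * (2.759032 - 1) / 0.07
= 109462.0199


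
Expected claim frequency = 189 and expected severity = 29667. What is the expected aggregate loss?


E[S] = E[N] * E[X]
= 189 * 29667
= 5.6071e+06


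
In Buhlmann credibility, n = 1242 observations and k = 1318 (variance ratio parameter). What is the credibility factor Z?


Z = n / (n + k)
= 1242 / (1242 + 1318)
= 1242 / 2560
= 0.4852


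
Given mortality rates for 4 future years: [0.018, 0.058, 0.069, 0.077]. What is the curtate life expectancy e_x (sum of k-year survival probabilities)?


e_x = sum_{k=1}^{n} k_p_x
k_p_x values:
  1_p_x = 0.982
  2_p_x = 0.925044
  3_p_x = 0.861216
  4_p_x = 0.794902
e_x = 3.5632


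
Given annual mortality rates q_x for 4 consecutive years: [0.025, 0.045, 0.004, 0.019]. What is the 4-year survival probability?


p_k = 1 - q_k for each year
Survival = product of (1 - q_k)
= 0.975 * 0.955 * 0.996 * 0.981
= 0.9098


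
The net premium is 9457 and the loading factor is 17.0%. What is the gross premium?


Gross = net * (1 + loading)
= 9457 * (1 + 0.17)
= 9457 * 1.17
= 11064.69


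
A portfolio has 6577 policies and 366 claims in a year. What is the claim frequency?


frequency = claims / policies
= 366 / 6577
= 0.0556


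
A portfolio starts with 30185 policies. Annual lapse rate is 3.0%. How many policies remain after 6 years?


remaining = initial * (1 - lapse)^years
= 30185 * (1 - 0.03)^6
= 30185 * 0.832972
= 25143.26


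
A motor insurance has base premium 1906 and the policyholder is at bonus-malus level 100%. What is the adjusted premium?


adjusted = base * BM_level / 100
= 1906 * 100 / 100
= 1906 * 1.0
= 1906.0


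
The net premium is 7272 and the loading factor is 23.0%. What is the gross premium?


Gross = net * (1 + loading)
= 7272 * (1 + 0.23)
= 7272 * 1.23
= 8944.56


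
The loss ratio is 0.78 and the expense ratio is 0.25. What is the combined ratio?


Combined ratio = loss ratio + expense ratio
= 0.78 + 0.25
= 1.03


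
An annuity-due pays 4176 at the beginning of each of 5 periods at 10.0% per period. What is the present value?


PV_due = PMT * (1-(1+i)^(-n))/i * (1+i)
PV_immediate = 15830.3255
PV_due = 15830.3255 * 1.1
= 17413.3581


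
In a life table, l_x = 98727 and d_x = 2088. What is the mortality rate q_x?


q_x = d_x / l_x
= 2088 / 98727
= 0.0211


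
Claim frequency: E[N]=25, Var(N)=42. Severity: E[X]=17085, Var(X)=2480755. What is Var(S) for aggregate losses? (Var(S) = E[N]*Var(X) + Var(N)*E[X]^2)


Var(S) = E[N]*Var(X) + Var(N)*E[X]^2
= 25*2480755 + 42*17085^2
= 62018875 + 12259683450
= 1.2322e+10


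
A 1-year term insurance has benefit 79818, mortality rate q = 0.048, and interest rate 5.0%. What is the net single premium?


NSP = benefit * q * v
v = 1/(1+i) = 0.952381
NSP = 79818 * 0.048 * 0.952381
= 3648.8229


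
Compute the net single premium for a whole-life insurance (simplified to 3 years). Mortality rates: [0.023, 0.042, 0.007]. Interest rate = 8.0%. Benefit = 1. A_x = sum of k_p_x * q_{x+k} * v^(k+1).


v = 0.925926
Year 0: k_p_x=1.0, q=0.023, term=0.021296
Year 1: k_p_x=0.977, q=0.042, term=0.03518
Year 2: k_p_x=0.935966, q=0.007, term=0.005201
A_x = 0.0617


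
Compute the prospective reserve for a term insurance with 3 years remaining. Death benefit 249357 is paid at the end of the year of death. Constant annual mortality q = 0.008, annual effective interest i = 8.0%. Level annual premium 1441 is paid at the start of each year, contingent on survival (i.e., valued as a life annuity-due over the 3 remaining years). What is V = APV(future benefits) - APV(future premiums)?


v = 1/(1+i) = 0.925926
APV(future benefits) per unit = sum_{k=0}^{2} k_p_x * q * v^(k+1) = 0.020461
APV(future benefits) = 249357 * 0.020461 = 5102.0193
Life annuity-due factor ä_{x:3} = sum_{k=0}^{2} k_p_x * v^k = 2.762195
APV(future premiums) = 1441 * 2.762195 = 3980.3227
V = 5102.0193 - 3980.3227
= 1121.6966


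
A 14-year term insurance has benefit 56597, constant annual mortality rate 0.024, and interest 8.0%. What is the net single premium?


NSP = benefit * sum_{k=0}^{n-1} k_p_x * q * v^(k+1)
With constant q=0.024, v=0.925926
Sum = 0.174852
NSP = 56597 * 0.174852
= 9896.1196


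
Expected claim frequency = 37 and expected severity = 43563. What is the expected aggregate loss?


E[S] = E[N] * E[X]
= 37 * 43563
= 1.6118e+06


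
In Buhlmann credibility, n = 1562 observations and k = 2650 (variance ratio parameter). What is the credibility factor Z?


Z = n / (n + k)
= 1562 / (1562 + 2650)
= 1562 / 4212
= 0.3708


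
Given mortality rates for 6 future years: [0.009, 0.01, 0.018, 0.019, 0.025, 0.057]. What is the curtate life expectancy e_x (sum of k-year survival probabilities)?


e_x = sum_{k=1}^{n} k_p_x
k_p_x values:
  1_p_x = 0.991
  2_p_x = 0.98109
  3_p_x = 0.96343
  4_p_x = 0.945125
  5_p_x = 0.921497
  6_p_x = 0.868972
e_x = 5.6711


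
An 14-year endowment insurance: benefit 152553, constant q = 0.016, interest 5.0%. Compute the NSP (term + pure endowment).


Term component = 22079.3983
Pure endowment = 14_p_x * v^14 * benefit = 0.797869 * 0.505068 * 152553 = 61475.4822
NSP = 83554.8804


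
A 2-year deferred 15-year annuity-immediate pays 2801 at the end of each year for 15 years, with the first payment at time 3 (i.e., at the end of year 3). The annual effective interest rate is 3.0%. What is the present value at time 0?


PV at time 2 of the 15-year annuity-immediate:
a_n = 2801 * (1-(1+0.03)^(-15))/0.03 = 33438.1562
Discount back 2 years to time 0:
PV = 33438.1562 * (1+0.03)^(-2)
= 33438.1562 * 0.942596
= 31518.6692


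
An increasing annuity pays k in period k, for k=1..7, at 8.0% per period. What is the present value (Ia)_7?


(Ia)_n = sum_{k=1}^{n} k * v^k, v = 1/(1+i)
v = 0.925926
Sum computed term by term:
(Ia)_7 = 19.2306


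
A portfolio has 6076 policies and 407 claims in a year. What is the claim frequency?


frequency = claims / policies
= 407 / 6076
= 0.067


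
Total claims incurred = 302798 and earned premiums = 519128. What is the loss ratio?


Loss ratio = claims / premiums
= 302798 / 519128
= 0.5833


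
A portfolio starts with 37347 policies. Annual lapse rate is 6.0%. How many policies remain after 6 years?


remaining = initial * (1 - lapse)^years
= 37347 * (1 - 0.06)^6
= 37347 * 0.68987
= 25764.5667


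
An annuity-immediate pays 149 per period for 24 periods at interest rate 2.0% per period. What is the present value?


PV = PMT * (1 - (1+i)^(-n)) / i
= 149 * (1 - (1+0.02)^(-24)) / 0.02
= 149 * (1 - 0.621721) / 0.02
= 149 * 18.913926
= 2818.1749


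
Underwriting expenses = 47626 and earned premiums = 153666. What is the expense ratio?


Expense ratio = expenses / premiums
= 47626 / 153666
= 0.3099


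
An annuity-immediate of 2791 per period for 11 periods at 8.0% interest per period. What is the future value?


FV = PMT * ((1+i)^n - 1) / i
= 2791 * ((1.08)^11 - 1) / 0.08
= 2791 * (2.331639 - 1) / 0.08
= 46457.5555


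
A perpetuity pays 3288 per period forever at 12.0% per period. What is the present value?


PV = PMT / i
= 3288 / 0.12
= 27400.0


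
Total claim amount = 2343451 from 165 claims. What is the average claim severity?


severity = total / number
= 2343451 / 165
= 14202.7333


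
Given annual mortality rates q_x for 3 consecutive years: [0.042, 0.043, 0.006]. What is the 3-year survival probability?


p_k = 1 - q_k for each year
Survival = product of (1 - q_k)
= 0.958 * 0.957 * 0.994
= 0.9113


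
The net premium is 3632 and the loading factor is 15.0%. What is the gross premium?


Gross = net * (1 + loading)
= 3632 * (1 + 0.15)
= 3632 * 1.15
= 4176.8


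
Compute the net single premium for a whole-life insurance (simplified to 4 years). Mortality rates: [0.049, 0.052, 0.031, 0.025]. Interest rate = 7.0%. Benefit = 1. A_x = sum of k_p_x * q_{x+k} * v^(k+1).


v = 0.934579
Year 0: k_p_x=1.0, q=0.049, term=0.045794
Year 1: k_p_x=0.951, q=0.052, term=0.043193
Year 2: k_p_x=0.901548, q=0.031, term=0.022814
Year 3: k_p_x=0.8736, q=0.025, term=0.016662
A_x = 0.1285


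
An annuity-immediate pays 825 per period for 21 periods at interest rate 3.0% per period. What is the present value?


PV = PMT * (1 - (1+i)^(-n)) / i
= 825 * (1 - (1+0.03)^(-21)) / 0.03
= 825 * (1 - 0.537549) / 0.03
= 825 * 15.415024
= 12717.3949


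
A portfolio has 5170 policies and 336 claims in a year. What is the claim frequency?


frequency = claims / policies
= 336 / 5170
= 0.065


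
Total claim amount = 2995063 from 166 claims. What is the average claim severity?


severity = total / number
= 2995063 / 166
= 18042.5482


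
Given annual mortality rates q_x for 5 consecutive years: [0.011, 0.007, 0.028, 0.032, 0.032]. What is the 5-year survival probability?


p_k = 1 - q_k for each year
Survival = product of (1 - q_k)
= 0.989 * 0.993 * 0.972 * 0.968 * 0.968
= 0.8945


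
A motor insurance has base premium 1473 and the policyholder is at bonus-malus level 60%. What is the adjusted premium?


adjusted = base * BM_level / 100
= 1473 * 60 / 100
= 1473 * 0.6
= 883.8


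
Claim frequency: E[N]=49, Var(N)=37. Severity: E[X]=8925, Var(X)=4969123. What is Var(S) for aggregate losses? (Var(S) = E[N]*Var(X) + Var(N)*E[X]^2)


Var(S) = E[N]*Var(X) + Var(N)*E[X]^2
= 49*4969123 + 37*8925^2
= 243487027 + 2947258125
= 3.1907e+09


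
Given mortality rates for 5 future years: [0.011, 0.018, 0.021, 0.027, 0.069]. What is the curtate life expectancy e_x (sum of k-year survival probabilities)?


e_x = sum_{k=1}^{n} k_p_x
k_p_x values:
  1_p_x = 0.989
  2_p_x = 0.971198
  3_p_x = 0.950803
  4_p_x = 0.925131
  5_p_x = 0.861297
e_x = 4.6974


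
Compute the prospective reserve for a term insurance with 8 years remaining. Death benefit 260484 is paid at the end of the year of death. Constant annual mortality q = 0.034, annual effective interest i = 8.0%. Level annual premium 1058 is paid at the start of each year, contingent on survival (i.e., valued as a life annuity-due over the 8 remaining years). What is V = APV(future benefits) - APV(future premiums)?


v = 1/(1+i) = 0.925926
APV(future benefits) per unit = sum_{k=0}^{7} k_p_x * q * v^(k+1) = 0.176065
APV(future benefits) = 260484 * 0.176065 = 45862.2085
Life annuity-due factor ä_{x:8} = sum_{k=0}^{7} k_p_x * v^k = 5.592664
APV(future premiums) = 1058 * 5.592664 = 5917.0388
V = 45862.2085 - 5917.0388
= 39945.1697


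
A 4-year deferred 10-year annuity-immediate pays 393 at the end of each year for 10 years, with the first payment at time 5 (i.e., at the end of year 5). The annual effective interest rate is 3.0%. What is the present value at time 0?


PV at time 4 of the 10-year annuity-immediate:
a_n = 393 * (1-(1+0.03)^(-10))/0.03 = 3352.3697
Discount back 4 years to time 0:
PV = 3352.3697 * (1+0.03)^(-4)
= 3352.3697 * 0.888487
= 2978.5371


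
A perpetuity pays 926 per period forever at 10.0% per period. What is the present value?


PV = PMT / i
= 926 / 0.1
= 9260.0


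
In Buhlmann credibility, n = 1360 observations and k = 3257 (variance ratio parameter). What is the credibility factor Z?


Z = n / (n + k)
= 1360 / (1360 + 3257)
= 1360 / 4617
= 0.2946


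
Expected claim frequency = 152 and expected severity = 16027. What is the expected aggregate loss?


E[S] = E[N] * E[X]
= 152 * 16027
= 2.4361e+06


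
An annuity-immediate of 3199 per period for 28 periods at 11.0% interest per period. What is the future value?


FV = PMT * ((1+i)^n - 1) / i
= 3199 * ((1.11)^28 - 1) / 0.11
= 3199 * (18.579901 - 1) / 0.11
= 511255.4975


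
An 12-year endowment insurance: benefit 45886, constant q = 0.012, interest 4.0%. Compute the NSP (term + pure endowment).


Term component = 4867.1624
Pure endowment = 12_p_x * v^12 * benefit = 0.865134 * 0.624597 * 45886 = 24794.963
NSP = 29662.1254


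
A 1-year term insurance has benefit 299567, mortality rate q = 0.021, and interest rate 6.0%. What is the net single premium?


NSP = benefit * q * v
v = 1/(1+i) = 0.943396
NSP = 299567 * 0.021 * 0.943396
= 5934.8179


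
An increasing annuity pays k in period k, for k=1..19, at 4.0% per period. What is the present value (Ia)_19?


(Ia)_n = sum_{k=1}^{n} k * v^k, v = 1/(1+i)
v = 0.961538
Sum computed term by term:
(Ia)_19 = 116.0273


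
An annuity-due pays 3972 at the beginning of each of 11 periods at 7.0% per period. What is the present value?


PV_due = PMT * (1-(1+i)^(-n))/i * (1+i)
PV_immediate = 29784.7345
PV_due = 29784.7345 * 1.07
= 31869.6659


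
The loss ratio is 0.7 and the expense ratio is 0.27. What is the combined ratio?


Combined ratio = loss ratio + expense ratio
= 0.7 + 0.27
= 0.97


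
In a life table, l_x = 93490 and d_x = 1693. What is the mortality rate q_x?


q_x = d_x / l_x
= 1693 / 93490
= 0.0181


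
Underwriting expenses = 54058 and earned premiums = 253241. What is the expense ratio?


Expense ratio = expenses / premiums
= 54058 / 253241
= 0.2135


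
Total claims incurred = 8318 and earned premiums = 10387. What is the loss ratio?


Loss ratio = claims / premiums
= 8318 / 10387
= 0.8008


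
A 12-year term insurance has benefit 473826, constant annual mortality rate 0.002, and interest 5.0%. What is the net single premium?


NSP = benefit * sum_{k=0}^{n-1} k_p_x * q * v^(k+1)
With constant q=0.002, v=0.952381
Sum = 0.017553
NSP = 473826 * 0.017553
= 8317.1161


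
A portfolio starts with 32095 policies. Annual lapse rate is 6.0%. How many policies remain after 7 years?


remaining = initial * (1 - lapse)^years
= 32095 * (1 - 0.06)^7
= 32095 * 0.648478
= 20812.8884


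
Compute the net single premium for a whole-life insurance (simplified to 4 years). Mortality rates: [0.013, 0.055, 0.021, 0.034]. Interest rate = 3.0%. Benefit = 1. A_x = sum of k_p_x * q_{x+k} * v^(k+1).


v = 0.970874
Year 0: k_p_x=1.0, q=0.013, term=0.012621
Year 1: k_p_x=0.987, q=0.055, term=0.051169
Year 2: k_p_x=0.932715, q=0.021, term=0.017925
Year 3: k_p_x=0.913128, q=0.034, term=0.027584
A_x = 0.1093


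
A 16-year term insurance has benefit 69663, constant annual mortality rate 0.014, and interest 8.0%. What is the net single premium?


NSP = benefit * sum_{k=0}^{n-1} k_p_x * q * v^(k+1)
With constant q=0.014, v=0.925926
Sum = 0.114242
NSP = 69663 * 0.114242
= 7958.4726


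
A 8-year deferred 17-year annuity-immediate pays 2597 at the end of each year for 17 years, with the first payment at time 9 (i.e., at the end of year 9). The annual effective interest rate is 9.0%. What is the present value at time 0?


PV at time 8 of the 17-year annuity-immediate:
a_n = 2597 * (1-(1+0.09)^(-17))/0.09 = 22187.8107
Discount back 8 years to time 0:
PV = 22187.8107 * (1+0.09)^(-8)
= 22187.8107 * 0.501866
= 11135.314


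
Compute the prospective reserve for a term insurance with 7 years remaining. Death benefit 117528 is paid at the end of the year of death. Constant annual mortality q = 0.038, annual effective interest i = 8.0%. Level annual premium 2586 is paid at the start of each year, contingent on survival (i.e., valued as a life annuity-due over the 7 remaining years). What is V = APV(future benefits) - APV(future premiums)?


v = 1/(1+i) = 0.925926
APV(future benefits) per unit = sum_{k=0}^{6} k_p_x * q * v^(k+1) = 0.178762
APV(future benefits) = 117528 * 0.178762 = 21009.5485
Life annuity-due factor ä_{x:7} = sum_{k=0}^{6} k_p_x * v^k = 5.080606
APV(future premiums) = 2586 * 5.080606 = 13138.4476
V = 21009.5485 - 13138.4476
= 7871.1009


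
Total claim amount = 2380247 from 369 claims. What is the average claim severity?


severity = total / number
= 2380247 / 369
= 6450.5339


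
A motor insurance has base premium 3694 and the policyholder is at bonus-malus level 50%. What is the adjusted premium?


adjusted = base * BM_level / 100
= 3694 * 50 / 100
= 3694 * 0.5
= 1847.0


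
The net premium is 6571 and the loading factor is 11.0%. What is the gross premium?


Gross = net * (1 + loading)
= 6571 * (1 + 0.11)
= 6571 * 1.11
= 7293.81


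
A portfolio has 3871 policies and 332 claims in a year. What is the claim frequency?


frequency = claims / policies
= 332 / 3871
= 0.0858


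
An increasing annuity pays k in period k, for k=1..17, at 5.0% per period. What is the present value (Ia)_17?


(Ia)_n = sum_{k=1}^{n} k * v^k, v = 1/(1+i)
v = 0.952381
Sum computed term by term:
(Ia)_17 = 88.4145


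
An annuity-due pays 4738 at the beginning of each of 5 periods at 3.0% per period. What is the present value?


PV_due = PMT * (1-(1+i)^(-n))/i * (1+i)
PV_immediate = 21698.6527
PV_due = 21698.6527 * 1.03
= 22349.6122


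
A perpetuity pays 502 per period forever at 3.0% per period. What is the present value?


PV = PMT / i
= 502 / 0.03
= 16733.3333


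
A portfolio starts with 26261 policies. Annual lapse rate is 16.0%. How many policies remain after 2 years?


remaining = initial * (1 - lapse)^years
= 26261 * (1 - 0.16)^2
= 26261 * 0.7056
= 18529.7616


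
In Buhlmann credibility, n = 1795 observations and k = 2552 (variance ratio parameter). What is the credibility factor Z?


Z = n / (n + k)
= 1795 / (1795 + 2552)
= 1795 / 4347
= 0.4129


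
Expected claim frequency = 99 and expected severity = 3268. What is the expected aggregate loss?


E[S] = E[N] * E[X]
= 99 * 3268
= 323532


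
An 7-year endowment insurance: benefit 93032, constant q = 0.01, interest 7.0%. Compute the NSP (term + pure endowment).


Term component = 4879.0231
Pure endowment = 7_p_x * v^7 * benefit = 0.932065 * 0.62275 * 93032 = 53999.8155
NSP = 58878.8386


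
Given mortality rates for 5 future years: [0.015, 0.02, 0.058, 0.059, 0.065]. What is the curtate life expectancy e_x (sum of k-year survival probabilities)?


e_x = sum_{k=1}^{n} k_p_x
k_p_x values:
  1_p_x = 0.985
  2_p_x = 0.9653
  3_p_x = 0.909313
  4_p_x = 0.855663
  5_p_x = 0.800045
e_x = 4.5153


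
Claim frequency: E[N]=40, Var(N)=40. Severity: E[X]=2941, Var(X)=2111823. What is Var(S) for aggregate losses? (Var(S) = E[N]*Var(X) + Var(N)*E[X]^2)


Var(S) = E[N]*Var(X) + Var(N)*E[X]^2
= 40*2111823 + 40*2941^2
= 84472920 + 345979240
= 4.3045e+08


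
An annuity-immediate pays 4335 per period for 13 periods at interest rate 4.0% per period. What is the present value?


PV = PMT * (1 - (1+i)^(-n)) / i
= 4335 * (1 - (1+0.04)^(-13)) / 0.04
= 4335 * (1 - 0.600574) / 0.04
= 4335 * 9.985648
= 43287.7834


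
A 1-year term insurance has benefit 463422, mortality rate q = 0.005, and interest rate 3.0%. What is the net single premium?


NSP = benefit * q * v
v = 1/(1+i) = 0.970874
NSP = 463422 * 0.005 * 0.970874
= 2249.6214


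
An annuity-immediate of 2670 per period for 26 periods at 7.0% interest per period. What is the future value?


FV = PMT * ((1+i)^n - 1) / i
= 2670 * ((1.07)^26 - 1) / 0.07
= 2670 * (5.807353 - 1) / 0.07
= 183366.1759


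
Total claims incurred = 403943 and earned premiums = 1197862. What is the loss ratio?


Loss ratio = claims / premiums
= 403943 / 1197862
= 0.3372


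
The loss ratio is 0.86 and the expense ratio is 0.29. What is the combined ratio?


Combined ratio = loss ratio + expense ratio
= 0.86 + 0.29
= 1.15


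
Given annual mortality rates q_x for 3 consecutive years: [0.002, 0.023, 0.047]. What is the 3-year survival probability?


p_k = 1 - q_k for each year
Survival = product of (1 - q_k)
= 0.998 * 0.977 * 0.953
= 0.9292


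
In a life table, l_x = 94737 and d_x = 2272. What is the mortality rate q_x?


q_x = d_x / l_x
= 2272 / 94737
= 0.024


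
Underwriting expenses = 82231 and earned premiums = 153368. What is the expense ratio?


Expense ratio = expenses / premiums
= 82231 / 153368
= 0.5362


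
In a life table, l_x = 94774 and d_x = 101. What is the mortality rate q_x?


q_x = d_x / l_x
= 101 / 94774
= 0.0011


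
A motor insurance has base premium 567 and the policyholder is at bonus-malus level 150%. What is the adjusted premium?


adjusted = base * BM_level / 100
= 567 * 150 / 100
= 567 * 1.5
= 850.5


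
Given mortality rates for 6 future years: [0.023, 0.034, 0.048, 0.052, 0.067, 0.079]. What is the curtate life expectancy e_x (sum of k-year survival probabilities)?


e_x = sum_{k=1}^{n} k_p_x
k_p_x values:
  1_p_x = 0.977
  2_p_x = 0.943782
  3_p_x = 0.89848
  4_p_x = 0.851759
  5_p_x = 0.794692
  6_p_x = 0.731911
e_x = 5.1976


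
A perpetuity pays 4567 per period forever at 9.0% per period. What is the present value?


PV = PMT / i
= 4567 / 0.09
= 50744.4444


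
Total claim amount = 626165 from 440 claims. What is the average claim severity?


severity = total / number
= 626165 / 440
= 1423.1023


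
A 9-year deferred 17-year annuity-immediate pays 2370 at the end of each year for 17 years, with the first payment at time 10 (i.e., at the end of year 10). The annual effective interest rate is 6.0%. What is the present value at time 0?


PV at time 9 of the 17-year annuity-immediate:
a_n = 2370 * (1-(1+0.06)^(-17))/0.06 = 24831.1055
Discount back 9 years to time 0:
PV = 24831.1055 * (1+0.06)^(-9)
= 24831.1055 * 0.591898
= 14697.4932


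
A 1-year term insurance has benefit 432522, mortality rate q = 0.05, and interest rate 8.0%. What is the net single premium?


NSP = benefit * q * v
v = 1/(1+i) = 0.925926
NSP = 432522 * 0.05 * 0.925926
= 20024.1667


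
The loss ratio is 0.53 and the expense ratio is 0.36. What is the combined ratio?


Combined ratio = loss ratio + expense ratio
= 0.53 + 0.36
= 0.89


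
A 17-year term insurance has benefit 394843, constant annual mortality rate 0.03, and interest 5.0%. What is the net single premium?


NSP = benefit * sum_{k=0}^{n-1} k_p_x * q * v^(k+1)
With constant q=0.03, v=0.952381
Sum = 0.277516
NSP = 394843 * 0.277516
= 109575.3098


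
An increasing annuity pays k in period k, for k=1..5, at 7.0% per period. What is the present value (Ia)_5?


(Ia)_n = sum_{k=1}^{n} k * v^k, v = 1/(1+i)
v = 0.934579
Sum computed term by term:
(Ia)_5 = 11.7469


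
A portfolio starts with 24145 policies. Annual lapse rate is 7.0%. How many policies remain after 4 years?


remaining = initial * (1 - lapse)^years
= 24145 * (1 - 0.07)^4
= 24145 * 0.748052
= 18061.7158


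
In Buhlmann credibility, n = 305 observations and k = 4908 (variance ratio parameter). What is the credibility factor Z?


Z = n / (n + k)
= 305 / (305 + 4908)
= 305 / 5213
= 0.0585


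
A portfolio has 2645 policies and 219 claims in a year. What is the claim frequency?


frequency = claims / policies
= 219 / 2645
= 0.0828


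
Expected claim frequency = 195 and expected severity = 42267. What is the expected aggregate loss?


E[S] = E[N] * E[X]
= 195 * 42267
= 8.2421e+06


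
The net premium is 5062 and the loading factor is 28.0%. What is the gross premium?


Gross = net * (1 + loading)
= 5062 * (1 + 0.28)
= 5062 * 1.28
= 6479.36


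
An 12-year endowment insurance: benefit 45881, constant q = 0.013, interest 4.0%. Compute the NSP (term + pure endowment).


Term component = 5246.1595
Pure endowment = 12_p_x * v^12 * benefit = 0.854685 * 0.624597 * 45881 = 24492.8112
NSP = 29738.9707


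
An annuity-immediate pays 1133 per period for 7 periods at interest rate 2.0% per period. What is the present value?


PV = PMT * (1 - (1+i)^(-n)) / i
= 1133 * (1 - (1+0.02)^(-7)) / 0.02
= 1133 * (1 - 0.87056) / 0.02
= 1133 * 6.471991
= 7332.7659


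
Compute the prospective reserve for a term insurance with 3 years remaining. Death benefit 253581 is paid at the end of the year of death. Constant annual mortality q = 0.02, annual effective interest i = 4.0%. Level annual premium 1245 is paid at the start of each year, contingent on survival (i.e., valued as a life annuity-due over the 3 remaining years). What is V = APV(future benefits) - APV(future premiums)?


v = 1/(1+i) = 0.961538
APV(future benefits) per unit = sum_{k=0}^{2} k_p_x * q * v^(k+1) = 0.054428
APV(future benefits) = 253581 * 0.054428 = 13801.8846
Life annuity-due factor ä_{x:3} = sum_{k=0}^{2} k_p_x * v^k = 2.830251
APV(future premiums) = 1245 * 2.830251 = 3523.6631
V = 13801.8846 - 3523.6631
= 10278.2215


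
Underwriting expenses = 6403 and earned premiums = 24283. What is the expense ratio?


Expense ratio = expenses / premiums
= 6403 / 24283
= 0.2637


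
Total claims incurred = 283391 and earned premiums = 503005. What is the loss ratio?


Loss ratio = claims / premiums
= 283391 / 503005
= 0.5634


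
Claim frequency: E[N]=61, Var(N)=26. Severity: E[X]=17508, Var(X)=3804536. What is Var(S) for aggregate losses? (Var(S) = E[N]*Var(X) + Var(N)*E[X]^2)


Var(S) = E[N]*Var(X) + Var(N)*E[X]^2
= 61*3804536 + 26*17508^2
= 232076696 + 7969781664
= 8.2019e+09


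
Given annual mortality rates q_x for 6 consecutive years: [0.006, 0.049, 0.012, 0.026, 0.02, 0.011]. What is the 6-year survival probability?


p_k = 1 - q_k for each year
Survival = product of (1 - q_k)
= 0.994 * 0.951 * 0.988 * 0.974 * 0.98 * 0.989
= 0.8817


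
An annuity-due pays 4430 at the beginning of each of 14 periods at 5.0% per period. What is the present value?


PV_due = PMT * (1-(1+i)^(-n))/i * (1+i)
PV_immediate = 43850.9794
PV_due = 43850.9794 * 1.05
= 46043.5283


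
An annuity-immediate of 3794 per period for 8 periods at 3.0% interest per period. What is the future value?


FV = PMT * ((1+i)^n - 1) / i
= 3794 * ((1.03)^8 - 1) / 0.03
= 3794 * (1.26677 - 1) / 0.03
= 33737.523


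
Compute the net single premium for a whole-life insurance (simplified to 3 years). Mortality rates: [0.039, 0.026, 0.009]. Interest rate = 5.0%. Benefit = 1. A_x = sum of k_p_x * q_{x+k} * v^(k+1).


v = 0.952381
Year 0: k_p_x=1.0, q=0.039, term=0.037143
Year 1: k_p_x=0.961, q=0.026, term=0.022663
Year 2: k_p_x=0.936014, q=0.009, term=0.007277
A_x = 0.0671


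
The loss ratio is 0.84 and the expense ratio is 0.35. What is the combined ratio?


Combined ratio = loss ratio + expense ratio
= 0.84 + 0.35
= 1.19


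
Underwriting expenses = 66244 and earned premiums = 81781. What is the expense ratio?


Expense ratio = expenses / premiums
= 66244 / 81781
= 0.81


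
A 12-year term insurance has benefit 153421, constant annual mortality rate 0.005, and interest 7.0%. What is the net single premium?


NSP = benefit * sum_{k=0}^{n-1} k_p_x * q * v^(k+1)
With constant q=0.005, v=0.934579
Sum = 0.038794
NSP = 153421 * 0.038794
= 5951.796


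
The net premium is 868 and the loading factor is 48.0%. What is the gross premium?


Gross = net * (1 + loading)
= 868 * (1 + 0.48)
= 868 * 1.48
= 1284.64


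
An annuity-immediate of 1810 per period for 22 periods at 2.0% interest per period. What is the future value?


FV = PMT * ((1+i)^n - 1) / i
= 1810 * ((1.02)^22 - 1) / 0.02
= 1810 * (1.54598 - 1) / 0.02
= 49411.1602


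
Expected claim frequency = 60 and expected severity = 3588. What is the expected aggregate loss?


E[S] = E[N] * E[X]
= 60 * 3588
= 215280


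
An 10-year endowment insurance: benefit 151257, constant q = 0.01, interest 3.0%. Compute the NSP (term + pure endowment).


Term component = 12367.332
Pure endowment = 10_p_x * v^10 * benefit = 0.904382 * 0.744094 * 151257 = 101787.6719
NSP = 114155.0039


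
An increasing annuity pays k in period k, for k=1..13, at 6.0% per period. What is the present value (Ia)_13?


(Ia)_n = sum_{k=1}^{n} k * v^k, v = 1/(1+i)
v = 0.943396
Sum computed term by term:
(Ia)_13 = 54.8156


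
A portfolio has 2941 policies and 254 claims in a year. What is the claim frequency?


frequency = claims / policies
= 254 / 2941
= 0.0864


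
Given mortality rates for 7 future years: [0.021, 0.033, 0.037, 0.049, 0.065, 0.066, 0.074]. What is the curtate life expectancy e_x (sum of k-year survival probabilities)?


e_x = sum_{k=1}^{n} k_p_x
k_p_x values:
  1_p_x = 0.979
  2_p_x = 0.946693
  3_p_x = 0.911665
  4_p_x = 0.866994
  5_p_x = 0.810639
  6_p_x = 0.757137
  7_p_x = 0.701109
e_x = 5.9732


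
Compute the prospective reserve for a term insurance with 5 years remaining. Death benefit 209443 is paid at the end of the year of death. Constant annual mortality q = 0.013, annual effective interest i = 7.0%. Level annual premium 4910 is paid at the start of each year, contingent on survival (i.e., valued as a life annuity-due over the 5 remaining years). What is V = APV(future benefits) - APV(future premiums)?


v = 1/(1+i) = 0.934579
APV(future benefits) per unit = sum_{k=0}^{4} k_p_x * q * v^(k+1) = 0.052026
APV(future benefits) = 209443 * 0.052026 = 10896.5648
Life annuity-due factor ä_{x:5} = sum_{k=0}^{4} k_p_x * v^k = 4.282173
APV(future premiums) = 4910 * 4.282173 = 21025.4681
V = 10896.5648 - 21025.4681
= -10128.9033


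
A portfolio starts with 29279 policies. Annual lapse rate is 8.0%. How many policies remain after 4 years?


remaining = initial * (1 - lapse)^years
= 29279 * (1 - 0.08)^4
= 29279 * 0.716393
= 20975.2695
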